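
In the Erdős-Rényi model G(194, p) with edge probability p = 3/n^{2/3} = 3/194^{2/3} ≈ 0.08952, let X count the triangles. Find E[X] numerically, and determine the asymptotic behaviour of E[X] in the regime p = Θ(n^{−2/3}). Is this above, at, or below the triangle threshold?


Number of potential triangles: C(194, 3) = 1198144.
Each occurs with probability p³ ≈ (0.08952)³ ≈ 7.173982e-04.
By linearity: E[X] = C(194, 3)·p³ ≈ 1198144 · 7.173982e-04 ≈ 859.5464.
Since α = 2/3 < 1, p = c/n^{2/3} ≫ 1/n is above the triangle threshold p ~ 1/n. Asymptotically E[X] ~ (c³/6)·n^{3(1−α)} = (3³/6)·n^{1} → ∞; triangles are abundant w.h.p.

E[X] ≈ 859.5464; in regime p = Θ(1/n^{2/3}) E[X] diverges (above the triangle threshold p ~ 1/n).


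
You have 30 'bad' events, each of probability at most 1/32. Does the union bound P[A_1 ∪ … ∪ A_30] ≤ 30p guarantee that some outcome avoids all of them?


Union bound: P[∪_{i=1}^{30} A_i] ≤ Σ_i P[A_i] ≤ 30·p = 30·(1/32) = 15/16.
Numerically: 15/16 ≈ 0.9375000.
Is 15/16 < 1? YES.
Since P[∪ A_i] ≤ 15/16 < 1, the complement has P[∩ A_i^c] ≥ 1 − 15/16 = 1/16 > 0, so some outcome avoids every A_i.

30·p = 15/16 ≈ 0.9375000; existence CERTIFIED by the union bound.


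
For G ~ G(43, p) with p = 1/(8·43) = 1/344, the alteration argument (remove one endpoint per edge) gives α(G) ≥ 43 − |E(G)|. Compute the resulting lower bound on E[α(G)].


E[|E(G)|] = C(43, 2)·p = 903 · (1/344) = 21/8.
E[α(G)] ≥ n − E[|E(G)|] = 43 − 21/8 = 323/8.
Numerically: ≈ 40.3750.
(This is only a lower bound; the true E[α(G)] may be larger.)

E[α(G)] ≥ 323/8 ≈ 40.3750.


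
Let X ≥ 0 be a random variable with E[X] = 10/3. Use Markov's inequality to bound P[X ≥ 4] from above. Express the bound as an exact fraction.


μ = E[X] = 10/3, a = 4.
Markov: P[X ≥ 4] ≤ μ/a = (10/3)/4 = 5/6.
Numerically: ≈ 0.83333.
(Since a = 4 > μ = 3.33333, the bound 5/6 is < 1 and informative.)

P[X ≥ 4] ≤ 5/6 ≈ 0.83333.


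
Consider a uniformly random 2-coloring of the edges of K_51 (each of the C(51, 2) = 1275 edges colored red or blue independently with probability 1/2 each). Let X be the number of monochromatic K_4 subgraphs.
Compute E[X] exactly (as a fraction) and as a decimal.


Let X = Σ_S X_S over the C(51, 4) = 249900 subsets S of size 4, where X_S = 1 if the K_4 on S is monochromatic.
For a fixed S, the K_4 on S has C(4, 2) = 6 edges. P[all 6 edges red] = (1/2)^6, and likewise for blue, so P[monochromatic] = 2·(1/2)^6 = 2^{1 − 6} = 1/32.
By linearity: E[X] = C(51, 4) · 2^{1 − 6} = 249900 · 1/32 = 62475/8.
Numerically: E[X] ≈ 7809.37500.

E[X] = C(51,4)·2^(1−C(4,2)) = 62475/8 ≈ 7809.37500.


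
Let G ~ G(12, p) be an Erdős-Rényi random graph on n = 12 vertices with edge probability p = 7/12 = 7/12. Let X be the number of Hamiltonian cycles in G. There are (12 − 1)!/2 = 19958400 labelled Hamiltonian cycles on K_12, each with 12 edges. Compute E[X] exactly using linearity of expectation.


K_12 has (12 − 1)!/2 = 19958400 labelled Hamiltonian cycles.
For each such Hamiltonian cycle H, let X_H = 1 if all 12 edges of H are present in G. Then P[X_H = 1] = p^{12} = (7/12)^{12} = 13841287201/8916100448256.
By linearity: E[X] = Σ_H E[X_H] = 19958400 · p^{12} = 19958400 · 13841287201/8916100448256 = 26644477861925/859963392.
Numerically: E[X] ≈ 30983.

E[X] = 19958400 · (7/12)^{12} = 26644477861925/859963392 ≈ 30983.


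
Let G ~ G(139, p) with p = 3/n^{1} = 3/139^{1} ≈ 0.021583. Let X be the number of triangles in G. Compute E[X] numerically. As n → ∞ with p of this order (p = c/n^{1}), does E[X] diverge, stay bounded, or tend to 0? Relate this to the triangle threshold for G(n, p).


Number of potential triangles: C(139, 3) = 437989.
Each occurs with probability p³ ≈ (0.021583)³ ≈ 1.0053548e-05.
By linearity: E[X] = C(139, 3)·p³ ≈ 437989 · 1.0053548e-05 ≈ 4.40334.
Here α = 1, so p = 3/n is exactly at the triangle threshold p ~ 1/n. Asymptotically E[X] → c³/6 = 3³/6 = 9/2 ≈ 4.50000, a bounded constant. In this regime the triangle count is asymptotically Poisson(c³/6).

E[X] ≈ 4.40334; in regime p = Θ(1/n^{1}) E[X] stays bounded (at the triangle threshold p ~ 1/n).


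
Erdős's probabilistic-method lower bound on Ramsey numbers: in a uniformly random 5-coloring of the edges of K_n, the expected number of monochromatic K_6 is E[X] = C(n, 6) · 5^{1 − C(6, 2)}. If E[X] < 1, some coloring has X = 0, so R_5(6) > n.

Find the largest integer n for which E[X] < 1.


We need C(n, 6) · 5^{1 − 15} < 1, i.e. C(n, 6) < 5^{15 − 1} = 6103515625.
Check values of n near the boundary:
  n = 124: C(124, 6) = 4465475476; 4465475476 < 6103515625? YES
  n = 125: C(125, 6) = 4690625500; 4690625500 < 6103515625? YES
  n = 126: C(126, 6) = 4925156775; 4925156775 < 6103515625? YES
  n = 127: C(127, 6) = 5169379425; 5169379425 < 6103515625? YES
  n = 128: C(128, 6) = 5423611200; 5423611200 < 6103515625? YES
  n = 129: C(129, 6) = 5688177600; 5688177600 < 6103515625? YES
  n = 130: C(130, 6) = 5963412000; 5963412000 < 6103515625? YES
  n = 131: C(131, 6) = 6249655776; 6249655776 < 6103515625? NO
  n = 132: C(132, 6) = 6547258432; 6547258432 < 6103515625? NO
The largest n with C(n, 6) < 6103515625 is n = 130 (where E[X] = 47707296/48828125 ≈ 0.977). Hence R_5(6) > 130, i.e. R_5(6) ≥ 131.

Largest n = 130; hence R_5(6) > 130.


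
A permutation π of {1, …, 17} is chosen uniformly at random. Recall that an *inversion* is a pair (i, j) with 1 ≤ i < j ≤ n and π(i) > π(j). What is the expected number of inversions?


Write X = Σ X_I over the C(17, 2) = 136 pairs i < j, with X_I the indicator of one inversion.
There are 136 indicators.
For each fixed pair i < j, the values π(i) and π(j) are two distinct elements of {1, …, 17} in uniformly random order; by symmetry P[π(i) > π(j)] = 1/2.
By linearity: E[X] = 136 · (1/2) = C(17, 2) · (1/2) = 136/2 = 68 ≈ 68.0000.

E[X] = 68 = 68.0000.


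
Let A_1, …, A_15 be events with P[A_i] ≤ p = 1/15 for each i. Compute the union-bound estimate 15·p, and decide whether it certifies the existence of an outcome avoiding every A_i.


Union bound: P[∪_{i=1}^{15} A_i] ≤ Σ_i P[A_i] ≤ 15·p = 15·(1/15) = 1.
Numerically: 1 ≈ 1.000000.
Is 1 < 1? NO.
Since the bound 1 is ≥ 1, the union bound is uninformative here; it does NOT by itself certify existence.

15·p = 1 ≈ 1.000000; existence NOT certified by the union bound.


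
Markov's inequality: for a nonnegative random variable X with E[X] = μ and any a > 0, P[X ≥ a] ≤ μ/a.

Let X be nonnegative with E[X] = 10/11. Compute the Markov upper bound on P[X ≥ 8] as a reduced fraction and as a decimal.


μ = E[X] = 10/11, a = 8.
Markov: P[X ≥ 8] ≤ μ/a = (10/11)/8 = 5/44.
Numerically: ≈ 0.113636.
(Since a = 8 > μ = 0.909091, the bound 5/44 is < 1 and informative.)

P[X ≥ 8] ≤ 5/44 ≈ 0.113636.


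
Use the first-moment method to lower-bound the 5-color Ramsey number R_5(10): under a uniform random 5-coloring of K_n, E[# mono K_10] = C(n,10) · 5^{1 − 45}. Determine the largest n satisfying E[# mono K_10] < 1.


We need C(n, 10) · 5^{1 − 45} < 1, i.e. C(n, 10) < 5^{45 − 1} = 5684341886080801486968994140625.
Check values of n near the boundary:
  n = 5391: C(5391, 10) = 5666344714787188828795213697883; 5666344714787188828795213697883 < 5684341886080801486968994140625? YES
  n = 5392: C(5392, 10) = 5676873040158402483252283957448; 5676873040158402483252283957448 < 5684341886080801486968994140625? YES
  n = 5393: C(5393, 10) = 5687418968154238267170642278008; 5687418968154238267170642278008 < 5684341886080801486968994140625? NO
The largest n with C(n, 10) < 5684341886080801486968994140625 is n = 5392 (where E[X] = 5676873040158402483252283957448/5684341886080801486968994140625 ≈ 0.9987). Hence R_5(10) > 5392, i.e. R_5(10) ≥ 5393.

Largest n = 5392; hence R_5(10) > 5392.


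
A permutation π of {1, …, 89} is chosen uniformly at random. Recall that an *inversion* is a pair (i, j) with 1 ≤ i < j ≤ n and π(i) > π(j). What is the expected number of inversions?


Write X = Σ X_I over the C(89, 2) = 3916 pairs i < j, with X_I the indicator of one inversion.
There are 3916 indicators.
For each fixed pair i < j, the values π(i) and π(j) are two distinct elements of {1, …, 89} in uniformly random order; by symmetry P[π(i) > π(j)] = 1/2.
By linearity: E[X] = 3916 · (1/2) = C(89, 2) · (1/2) = 3916/2 = 1958 ≈ 1958.0000.

E[X] = 1958 = 1958.0000.


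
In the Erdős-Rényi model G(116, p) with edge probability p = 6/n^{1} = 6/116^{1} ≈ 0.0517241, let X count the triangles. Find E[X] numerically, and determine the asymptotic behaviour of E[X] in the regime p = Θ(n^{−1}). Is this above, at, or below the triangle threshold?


Number of potential triangles: C(116, 3) = 253460.
Each occurs with probability p³ ≈ (0.0517241)³ ≈ 1.38382057e-04.
By linearity: E[X] = C(116, 3)·p³ ≈ 253460 · 1.38382057e-04 ≈ 35.074316.
Here α = 1, so p = 6/n is exactly at the triangle threshold p ~ 1/n. Asymptotically E[X] → c³/6 = 6³/6 = 36 ≈ 36.000000, a bounded constant. In this regime the triangle count is asymptotically Poisson(c³/6).

E[X] ≈ 35.074316; in regime p = Θ(1/n^{1}) E[X] stays bounded (at the triangle threshold p ~ 1/n).


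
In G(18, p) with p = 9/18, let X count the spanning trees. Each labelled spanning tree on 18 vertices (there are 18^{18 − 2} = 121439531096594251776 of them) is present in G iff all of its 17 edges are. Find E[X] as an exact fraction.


K_18 has 18^{18 − 2} = 121439531096594251776 labelled spanning trees.
For each such spanning tree H, let X_H = 1 if all 17 edges of H are present in G. Then P[X_H = 1] = p^{17} = (1/2)^{17} = 1/131072.
Summing the indicators: E[X] = Σ_H E[X_H] = 121439531096594251776 · p^{17} = 121439531096594251776 · 1/131072 = 1853020188851841/2.
Numerically: E[X] ≈ 9.265e+14.

E[X] = 121439531096594251776 · (1/2)^{17} = 1853020188851841/2 ≈ 9.265e+14.


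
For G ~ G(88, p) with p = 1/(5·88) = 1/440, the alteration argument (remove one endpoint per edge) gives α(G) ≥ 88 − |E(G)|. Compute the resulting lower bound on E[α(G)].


E[|E(G)|] = C(88, 2)·p = 3828 · (1/440) = 87/10.
E[α(G)] ≥ n − E[|E(G)|] = 88 − 87/10 = 793/10.
Numerically: ≈ 79.30000.
(This is only a lower bound; the true E[α(G)] may be larger.)

E[α(G)] ≥ 793/10 ≈ 79.30000.


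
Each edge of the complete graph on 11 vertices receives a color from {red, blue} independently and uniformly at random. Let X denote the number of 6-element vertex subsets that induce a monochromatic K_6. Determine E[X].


Let X = Σ_S X_S over the C(11, 6) = 462 subsets S of size 6, where X_S = 1 if the K_6 on S is monochromatic.
For a fixed S, the K_6 on S has C(6, 2) = 15 edges. P[all 15 edges red] = (1/2)^15, and likewise for blue, so P[monochromatic] = 2·(1/2)^15 = 2^{1 − 15} = 1/16384.
By linearity of expectation: E[X] = C(11, 6) · 2^{1 − 15} = 462 · 1/16384 = 231/8192.
Numerically: E[X] ≈ 0.02820.

E[X] = C(11,6)·2^(1−C(6,2)) = 231/8192 ≈ 0.02820.


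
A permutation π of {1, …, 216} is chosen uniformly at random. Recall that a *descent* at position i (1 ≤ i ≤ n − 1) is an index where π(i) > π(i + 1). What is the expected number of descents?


Write X = Σ X_I over i = 1, …, 215, with X_I the indicator of one descent.
There are 215 indicators.
For each fixed i, the pair (π(i), π(i+1)) is a uniformly random ordered pair of distinct values from {1, …, 216}; by symmetry P[π(i) > π(i+1)] = 1/2.
By linearity: E[X] = 215 · (1/2) = (216 − 1) · (1/2) = 215/2 ≈ 107.500.

E[X] = 215/2 = 107.500.


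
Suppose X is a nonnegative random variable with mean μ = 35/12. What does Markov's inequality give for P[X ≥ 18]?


μ = E[X] = 35/12, a = 18.
Markov: P[X ≥ 18] ≤ μ/a = (35/12)/18 = 35/216.
Numerically: ≈ 0.16204.
(Since a = 18 > μ = 2.91667, the bound 35/216 is < 1 and informative.)

P[X ≥ 18] ≤ 35/216 ≈ 0.16204.


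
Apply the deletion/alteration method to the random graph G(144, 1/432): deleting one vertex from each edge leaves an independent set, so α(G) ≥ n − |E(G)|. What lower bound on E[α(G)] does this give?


E[|E(G)|] = C(144, 2)·p = 10296 · (1/432) = 143/6.
E[α(G)] ≥ n − E[|E(G)|] = 144 − 143/6 = 721/6.
Numerically: ≈ 120.16667.
(This is only a lower bound; the true E[α(G)] may be larger.)

E[α(G)] ≥ 721/6 ≈ 120.16667.


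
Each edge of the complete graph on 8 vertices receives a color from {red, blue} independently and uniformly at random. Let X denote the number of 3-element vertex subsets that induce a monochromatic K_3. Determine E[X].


Let X = Σ_S X_S over the C(8, 3) = 56 subsets S of size 3, where X_S = 1 if the K_3 on S is monochromatic.
For a fixed S, the K_3 on S has C(3, 2) = 3 edges. P[all 3 edges red] = (1/2)^3, and likewise for blue, so P[monochromatic] = 2·(1/2)^3 = 2^{1 − 3} = 1/4.
By linearity: E[X] = C(8, 3) · 2^{1 − 3} = 56 · 1/4 = 14.
Numerically: E[X] ≈ 14.000000.

E[X] = C(8,3)·2^(1−C(3,2)) = 14 ≈ 14.000000.


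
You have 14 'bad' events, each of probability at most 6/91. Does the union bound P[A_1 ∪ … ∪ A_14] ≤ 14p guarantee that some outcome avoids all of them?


Union bound: P[∪_{i=1}^{14} A_i] ≤ Σ_i P[A_i] ≤ 14·p = 14·(6/91) = 12/13.
Numerically: 12/13 ≈ 0.9231.
Is 12/13 < 1? YES.
Since P[∪ A_i] ≤ 12/13 < 1, the complement has P[∩ A_i^c] ≥ 1 − 12/13 = 1/13 > 0, so some outcome avoids every A_i.

14·p = 12/13 ≈ 0.9231; existence CERTIFIED by the union bound.


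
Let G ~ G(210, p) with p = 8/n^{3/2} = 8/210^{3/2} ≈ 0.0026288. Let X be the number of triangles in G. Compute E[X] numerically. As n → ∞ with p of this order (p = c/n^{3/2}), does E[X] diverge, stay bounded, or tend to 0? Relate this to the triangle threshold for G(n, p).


Number of potential triangles: C(210, 3) = 1521520.
Each occurs with probability p³ ≈ (0.0026288)³ ≈ 1.8166997e-08.
By linearity: E[X] = C(210, 3)·p³ ≈ 1521520 · 1.8166997e-08 ≈ 0.02764.
Since α = 3/2 > 1, p = c/n^{3/2} = o(1/n) is below the triangle threshold p ~ 1/n. Asymptotically E[X] ~ (c³/6)·n^{3(1−α)} = (8³/6)·n^{-1.5} → 0, so by Markov's inequality G has no triangles w.h.p.

E[X] ≈ 0.02764; in regime p = Θ(1/n^{3/2}) E[X] tends to 0 (below the triangle threshold p ~ 1/n).


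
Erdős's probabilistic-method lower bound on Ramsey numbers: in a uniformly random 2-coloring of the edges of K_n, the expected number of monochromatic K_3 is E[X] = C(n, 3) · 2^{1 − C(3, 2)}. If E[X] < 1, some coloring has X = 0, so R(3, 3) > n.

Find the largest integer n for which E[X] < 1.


We need C(n, 3) · 2^{1 − 3} < 1, i.e. C(n, 3) < 2^{3 − 1} = 4.
Check values of n near the boundary:
  n = 3: C(3, 3) = 1; 1 < 4? YES
  n = 4: C(4, 3) = 4; 4 < 4? NO
  n = 5: C(5, 3) = 10; 10 < 4? NO
The largest n with C(n, 3) < 4 is n = 3 (where E[X] = 1/4 ≈ 0.2500000). Hence R(3, 3) > 3, i.e. R(3, 3) ≥ 4.

Largest n = 3; hence R(3, 3) > 3.


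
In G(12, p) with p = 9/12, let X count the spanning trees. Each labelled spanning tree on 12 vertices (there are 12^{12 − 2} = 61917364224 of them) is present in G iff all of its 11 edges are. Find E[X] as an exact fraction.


K_12 has 12^{12 − 2} = 61917364224 labelled spanning trees.
For each such spanning tree H, let X_H = 1 if all 11 edges of H are present in G. Then P[X_H = 1] = p^{11} = (3/4)^{11} = 177147/4194304.
Summing the indicators: E[X] = Σ_H E[X_H] = 61917364224 · p^{11} = 61917364224 · 177147/4194304 = 10460353203/4.
Numerically: E[X] ≈ 2.61509e+09.

E[X] = 61917364224 · (3/4)^{11} = 10460353203/4 ≈ 2.61509e+09.


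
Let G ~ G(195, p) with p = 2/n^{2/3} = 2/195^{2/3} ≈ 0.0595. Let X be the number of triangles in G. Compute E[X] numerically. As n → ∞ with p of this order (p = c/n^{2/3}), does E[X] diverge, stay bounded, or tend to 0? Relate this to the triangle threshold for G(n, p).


Number of potential triangles: C(195, 3) = 1216865.
Each occurs with probability p³ ≈ (0.0595)³ ≈ 2.10388e-04.
By linearity: E[X] = C(195, 3)·p³ ≈ 1216865 · 2.10388e-04 ≈ 256.014.
Since α = 2/3 < 1, p = c/n^{2/3} ≫ 1/n is above the triangle threshold p ~ 1/n. Asymptotically E[X] ~ (c³/6)·n^{3(1−α)} = (2³/6)·n^{1} → ∞; triangles are abundant w.h.p.

E[X] ≈ 256.014; in regime p = Θ(1/n^{2/3}) E[X] diverges (above the triangle threshold p ~ 1/n).


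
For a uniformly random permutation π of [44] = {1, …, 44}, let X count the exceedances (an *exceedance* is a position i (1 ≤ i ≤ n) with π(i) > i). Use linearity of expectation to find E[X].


Write X = Σ_{i=1}^{44} X_i, where X_i = 1_{π(i) > i}.
For each fixed i, π(i) is uniform over {1, …, 44} (marginal of a uniform permutation), so P[π(i) > i] = (n − i)/n. Summing: Σ_{i=1}^{44} (n − i)/n = (0 + 1 + … + 43)/44 = 44(44 − 1)/(2·44) = (44 − 1)/2.
Hence E[X] = Σ_{i=1}^{44} (44 − i)/44 = 43/2 ≈ 21.500000.

E[X] = 43/2 = 21.500000.


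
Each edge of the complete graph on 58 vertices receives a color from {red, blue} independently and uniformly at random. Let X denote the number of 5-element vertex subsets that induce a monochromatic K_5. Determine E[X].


Let X = Σ_S X_S over the C(58, 5) = 4582116 subsets S of size 5, where X_S = 1 if the K_5 on S is monochromatic.
For a fixed S, the K_5 on S has C(5, 2) = 10 edges. P[all 10 edges red] = (1/2)^10, and likewise for blue, so P[monochromatic] = 2·(1/2)^10 = 2^{1 − 10} = 1/512.
By linearity: E[X] = C(58, 5) · 2^{1 − 10} = 4582116 · 1/512 = 1145529/128.
Numerically: E[X] ≈ 8949.4453.

E[X] = C(58,5)·2^(1−C(5,2)) = 1145529/128 ≈ 8949.4453.


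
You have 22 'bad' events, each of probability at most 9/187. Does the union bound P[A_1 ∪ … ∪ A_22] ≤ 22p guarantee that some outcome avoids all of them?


Union bound: P[∪_{i=1}^{22} A_i] ≤ Σ_i P[A_i] ≤ 22·p = 22·(9/187) = 18/17.
Numerically: 18/17 ≈ 1.05882.
Is 18/17 < 1? NO.
Since the bound 18/17 is ≥ 1, the union bound is uninformative here; it does NOT by itself certify existence.

22·p = 18/17 ≈ 1.05882; existence NOT certified by the union bound.


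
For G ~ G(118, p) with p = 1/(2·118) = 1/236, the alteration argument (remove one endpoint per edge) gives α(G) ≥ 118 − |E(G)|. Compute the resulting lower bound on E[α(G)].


E[|E(G)|] = C(118, 2)·p = 6903 · (1/236) = 117/4.
E[α(G)] ≥ n − E[|E(G)|] = 118 − 117/4 = 355/4.
Numerically: ≈ 88.75000.
(This is only a lower bound; the true E[α(G)] may be larger.)

E[α(G)] ≥ 355/4 ≈ 88.75000.


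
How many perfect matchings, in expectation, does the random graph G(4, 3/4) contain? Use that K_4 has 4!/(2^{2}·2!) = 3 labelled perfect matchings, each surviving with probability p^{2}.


K_4 has 4!/(2^{2}·2!) = 3 labelled perfect matchings.
For each such perfect matching H, let X_H = 1 if all 2 edges of H are present in G. Then P[X_H = 1] = p^{2} = (3/4)^{2} = 9/16.
Summing the indicators: E[X] = Σ_H E[X_H] = 3 · p^{2} = 3 · 9/16 = 27/16.
Numerically: E[X] ≈ 1.688.

E[X] = 3 · (3/4)^{2} = 27/16 ≈ 1.688.


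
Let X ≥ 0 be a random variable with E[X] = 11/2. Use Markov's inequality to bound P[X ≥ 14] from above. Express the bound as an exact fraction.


μ = E[X] = 11/2, a = 14.
Markov: P[X ≥ 14] ≤ μ/a = (11/2)/14 = 11/28.
Numerically: ≈ 0.3929.
(Since a = 14 > μ = 5.5000, the bound 11/28 is < 1 and informative.)

P[X ≥ 14] ≤ 11/28 ≈ 0.3929.


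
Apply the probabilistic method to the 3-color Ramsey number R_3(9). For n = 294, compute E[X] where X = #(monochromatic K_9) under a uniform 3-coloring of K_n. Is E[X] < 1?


E[X] = C(294, 9) · 3^{1 − 36} = 39963546001186808 · 3^{−35} = 39963546001186808/50031545098999707.
As a reduced fraction: E[X] = 39963546001186808/50031545098999707 ≈ 0.799.
Is E[X] < 1? YES.
Since E[X] < 1, there exists a 3-coloring of K_{294} with no monochromatic K_9; hence R_3(9) > 294.

E[X] = 39963546001186808/50031545098999707 ≈ 0.799; E[X] < 1, so R_3(9) > 294.


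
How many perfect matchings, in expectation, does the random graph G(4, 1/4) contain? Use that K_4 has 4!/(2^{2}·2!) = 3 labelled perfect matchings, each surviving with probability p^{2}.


K_4 has 4!/(2^{2}·2!) = 3 labelled perfect matchings.
For each such perfect matching H, let X_H = 1 if all 2 edges of H are present in G. Then P[X_H = 1] = p^{2} = (1/4)^{2} = 1/16.
By linearity of expectation: E[X] = Σ_H E[X_H] = 3 · p^{2} = 3 · 1/16 = 3/16.
Numerically: E[X] ≈ 0.1875.

E[X] = 3 · (1/4)^{2} = 3/16 ≈ 0.1875.


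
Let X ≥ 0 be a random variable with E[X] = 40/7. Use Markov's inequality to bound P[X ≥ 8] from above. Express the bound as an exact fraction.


μ = E[X] = 40/7, a = 8.
Markov: P[X ≥ 8] ≤ μ/a = (40/7)/8 = 5/7.
Numerically: ≈ 0.71429.
(Since a = 8 > μ = 5.71429, the bound 5/7 is < 1 and informative.)

P[X ≥ 8] ≤ 5/7 ≈ 0.71429.


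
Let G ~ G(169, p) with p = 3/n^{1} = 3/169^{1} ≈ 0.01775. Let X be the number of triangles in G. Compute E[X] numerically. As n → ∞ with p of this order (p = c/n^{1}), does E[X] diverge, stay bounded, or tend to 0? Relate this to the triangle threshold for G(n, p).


Number of potential triangles: C(169, 3) = 790244.
Each occurs with probability p³ ≈ (0.01775)³ ≈ 5.593758e-06.
By linearity: E[X] = C(169, 3)·p³ ≈ 790244 · 5.593758e-06 ≈ 4.4204.
Here α = 1, so p = 3/n is exactly at the triangle threshold p ~ 1/n. Asymptotically E[X] → c³/6 = 3³/6 = 9/2 ≈ 4.5000, a bounded constant. In this regime the triangle count is asymptotically Poisson(c³/6).

E[X] ≈ 4.4204; in regime p = Θ(1/n^{1}) E[X] stays bounded (at the triangle threshold p ~ 1/n).


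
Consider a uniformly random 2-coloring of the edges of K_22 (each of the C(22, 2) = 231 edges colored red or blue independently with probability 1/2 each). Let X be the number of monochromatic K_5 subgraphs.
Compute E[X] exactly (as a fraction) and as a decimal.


Let X = Σ_S X_S over the C(22, 5) = 26334 subsets S of size 5, where X_S = 1 if the K_5 on S is monochromatic.
For a fixed S, the K_5 on S has C(5, 2) = 10 edges. P[all 10 edges red] = (1/2)^10, and likewise for blue, so P[monochromatic] = 2·(1/2)^10 = 2^{1 − 10} = 1/512.
Summing: E[X] = C(22, 5) · 2^{1 − 10} = 26334 · 1/512 = 13167/256.
Numerically: E[X] ≈ 51.4336.

E[X] = C(22,5)·2^(1−C(5,2)) = 13167/256 ≈ 51.4336.


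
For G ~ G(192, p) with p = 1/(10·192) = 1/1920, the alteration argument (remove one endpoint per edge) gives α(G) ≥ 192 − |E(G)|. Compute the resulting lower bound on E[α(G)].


E[|E(G)|] = C(192, 2)·p = 18336 · (1/1920) = 191/20.
E[α(G)] ≥ n − E[|E(G)|] = 192 − 191/20 = 3649/20.
Numerically: ≈ 182.45000.
(This is only a lower bound; the true E[α(G)] may be larger.)

E[α(G)] ≥ 3649/20 ≈ 182.45000.


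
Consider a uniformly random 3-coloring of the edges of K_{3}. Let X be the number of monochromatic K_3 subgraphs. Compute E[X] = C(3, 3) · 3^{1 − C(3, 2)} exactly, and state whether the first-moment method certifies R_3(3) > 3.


E[X] = C(3, 3) · 3^{1 − 3} = 1 · 3^{−2} = 1/9.
As a reduced fraction: E[X] = 1/9 ≈ 0.111.
Is E[X] < 1? YES.
Since E[X] < 1, there exists a 3-coloring of K_{3} with no monochromatic K_3; hence R_3(3) > 3.

E[X] = 1/9 ≈ 0.111; E[X] < 1, so R_3(3) > 3.


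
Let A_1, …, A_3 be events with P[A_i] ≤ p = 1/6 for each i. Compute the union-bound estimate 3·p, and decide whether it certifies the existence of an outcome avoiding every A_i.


Union bound: P[∪_{i=1}^{3} A_i] ≤ Σ_i P[A_i] ≤ 3·p = 3·(1/6) = 1/2.
Numerically: 1/2 ≈ 0.500.
Is 1/2 < 1? YES.
Since P[∪ A_i] ≤ 1/2 < 1, the complement has P[∩ A_i^c] ≥ 1 − 1/2 = 1/2 > 0, so some outcome avoids every A_i.

3·p = 1/2 ≈ 0.500; existence CERTIFIED by the union bound.


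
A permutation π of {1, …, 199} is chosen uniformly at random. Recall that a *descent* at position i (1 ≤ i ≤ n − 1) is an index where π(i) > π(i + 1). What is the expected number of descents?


Write X = Σ X_I over i = 1, …, 198, with X_I the indicator of one descent.
There are 198 indicators.
For each fixed i, the pair (π(i), π(i+1)) is a uniformly random ordered pair of distinct values from {1, …, 199}; by symmetry P[π(i) > π(i+1)] = 1/2.
By linearity: E[X] = 198 · (1/2) = (199 − 1) · (1/2) = 99 ≈ 99.0000.

E[X] = 99 = 99.0000.


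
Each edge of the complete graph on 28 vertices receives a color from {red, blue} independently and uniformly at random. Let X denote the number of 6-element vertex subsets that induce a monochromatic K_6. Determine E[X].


Let X = Σ_S X_S over the C(28, 6) = 376740 subsets S of size 6, where X_S = 1 if the K_6 on S is monochromatic.
For a fixed S, the K_6 on S has C(6, 2) = 15 edges. P[all 15 edges red] = (1/2)^15, and likewise for blue, so P[monochromatic] = 2·(1/2)^15 = 2^{1 − 15} = 1/16384.
By linearity: E[X] = C(28, 6) · 2^{1 − 15} = 376740 · 1/16384 = 94185/4096.
Numerically: E[X] ≈ 22.99438.

E[X] = C(28,6)·2^(1−C(6,2)) = 94185/4096 ≈ 22.99438.


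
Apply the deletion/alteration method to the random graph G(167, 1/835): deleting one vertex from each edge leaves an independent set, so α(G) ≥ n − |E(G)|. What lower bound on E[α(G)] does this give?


E[|E(G)|] = C(167, 2)·p = 13861 · (1/835) = 83/5.
E[α(G)] ≥ n − E[|E(G)|] = 167 − 83/5 = 752/5.
Numerically: ≈ 150.4000.
(This is only a lower bound; the true E[α(G)] may be larger.)

E[α(G)] ≥ 752/5 ≈ 150.4000.


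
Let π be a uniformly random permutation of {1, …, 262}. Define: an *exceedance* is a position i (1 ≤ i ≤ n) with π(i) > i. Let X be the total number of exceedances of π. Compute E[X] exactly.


Write X = Σ_{i=1}^{262} X_i, where X_i = 1_{π(i) > i}.
For each fixed i, π(i) is uniform over {1, …, 262} (marginal of a uniform permutation), so P[π(i) > i] = (n − i)/n. Summing: Σ_{i=1}^{262} (n − i)/n = (0 + 1 + … + 261)/262 = 262(262 − 1)/(2·262) = (262 − 1)/2.
Hence E[X] = Σ_{i=1}^{262} (262 − i)/262 = 261/2 ≈ 130.50000.

E[X] = 261/2 = 130.50000.


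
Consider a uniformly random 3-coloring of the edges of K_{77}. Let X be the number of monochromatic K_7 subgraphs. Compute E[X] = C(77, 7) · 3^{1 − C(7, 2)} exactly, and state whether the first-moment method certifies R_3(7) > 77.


E[X] = C(77, 7) · 3^{1 − 21} = 2404808340 · 3^{−20} = 2404808340/3486784401.
As a reduced fraction: E[X] = 801602780/1162261467 ≈ 0.68969.
Is E[X] < 1? YES.
Since E[X] < 1, there exists a 3-coloring of K_{77} with no monochromatic K_7; hence R_3(7) > 77.

E[X] = 801602780/1162261467 ≈ 0.68969; E[X] < 1, so R_3(7) > 77.


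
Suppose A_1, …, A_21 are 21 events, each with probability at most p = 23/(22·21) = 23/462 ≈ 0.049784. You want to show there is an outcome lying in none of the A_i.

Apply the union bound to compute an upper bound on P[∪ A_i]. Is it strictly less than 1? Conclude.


Union bound: P[∪_{i=1}^{21} A_i] ≤ Σ_i P[A_i] ≤ 21·p = 21·(23/462) = 23/22.
Numerically: 23/22 ≈ 1.045455.
Is 23/22 < 1? NO.
Since the bound 23/22 is ≥ 1, the union bound is uninformative here; it does NOT by itself certify existence.

21·p = 23/22 ≈ 1.045455; existence NOT certified by the union bound.


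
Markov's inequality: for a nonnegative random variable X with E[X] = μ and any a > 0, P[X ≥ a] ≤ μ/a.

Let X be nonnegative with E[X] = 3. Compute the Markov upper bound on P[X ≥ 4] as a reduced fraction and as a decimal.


μ = E[X] = 3, a = 4.
Markov: P[X ≥ 4] ≤ μ/a = (3)/4 = 3/4.
Numerically: ≈ 0.750000.
(Since a = 4 > μ = 3.000000, the bound 3/4 is < 1 and informative.)

P[X ≥ 4] ≤ 3/4 ≈ 0.750000.


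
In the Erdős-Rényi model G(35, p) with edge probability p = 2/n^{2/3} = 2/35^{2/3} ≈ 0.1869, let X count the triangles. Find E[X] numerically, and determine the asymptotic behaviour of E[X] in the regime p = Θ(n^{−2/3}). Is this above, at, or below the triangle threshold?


Number of potential triangles: C(35, 3) = 6545.
Each occurs with probability p³ ≈ (0.1869)³ ≈ 6.530612e-03.
By linearity: E[X] = C(35, 3)·p³ ≈ 6545 · 6.530612e-03 ≈ 42.7429.
Since α = 2/3 < 1, p = c/n^{2/3} ≫ 1/n is above the triangle threshold p ~ 1/n. Asymptotically E[X] ~ (c³/6)·n^{3(1−α)} = (2³/6)·n^{1} → ∞; triangles are abundant w.h.p.

E[X] ≈ 42.7429; in regime p = Θ(1/n^{2/3}) E[X] diverges (above the triangle threshold p ~ 1/n).


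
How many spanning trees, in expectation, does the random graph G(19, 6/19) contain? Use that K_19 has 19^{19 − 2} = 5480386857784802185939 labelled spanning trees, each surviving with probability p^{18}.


K_19 has 19^{19 − 2} = 5480386857784802185939 labelled spanning trees.
For each such spanning tree H, let X_H = 1 if all 18 edges of H are present in G. Then P[X_H = 1] = p^{18} = (6/19)^{18} = 101559956668416/104127350297911241532841.
By linearity of expectation: E[X] = Σ_H E[X_H] = 5480386857784802185939 · p^{18} = 5480386857784802185939 · 101559956668416/104127350297911241532841 = 101559956668416/19.
Numerically: E[X] ≈ 5.35e+12.

E[X] = 5480386857784802185939 · (6/19)^{18} = 101559956668416/19 ≈ 5.35e+12.


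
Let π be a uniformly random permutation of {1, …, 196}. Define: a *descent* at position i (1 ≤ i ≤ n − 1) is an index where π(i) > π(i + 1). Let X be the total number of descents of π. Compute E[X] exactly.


Write X = Σ X_I over i = 1, …, 195, with X_I the indicator of one descent.
There are 195 indicators.
For each fixed i, the pair (π(i), π(i+1)) is a uniformly random ordered pair of distinct values from {1, …, 196}; by symmetry P[π(i) > π(i+1)] = 1/2.
By linearity: E[X] = 195 · (1/2) = (196 − 1) · (1/2) = 195/2 ≈ 97.500.

E[X] = 195/2 = 97.500.


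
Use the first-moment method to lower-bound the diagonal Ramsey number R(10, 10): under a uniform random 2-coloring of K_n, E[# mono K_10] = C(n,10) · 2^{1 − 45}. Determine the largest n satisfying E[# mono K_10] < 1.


We need C(n, 10) · 2^{1 − 45} < 1, i.e. C(n, 10) < 2^{45 − 1} = 17592186044416.
Check values of n near the boundary:
  n = 98: C(98, 10) = 14005614014756; 14005614014756 < 17592186044416? YES
  n = 99: C(99, 10) = 15579278510796; 15579278510796 < 17592186044416? YES
  n = 100: C(100, 10) = 17310309456440; 17310309456440 < 17592186044416? YES
  n = 101: C(101, 10) = 19212541264840; 19212541264840 < 17592186044416? NO
  n = 102: C(102, 10) = 21300860967540; 21300860967540 < 17592186044416? NO
  n = 103: C(103, 10) = 23591276125340; 23591276125340 < 17592186044416? NO
The largest n with C(n, 10) < 17592186044416 is n = 100 (where E[X] = 2163788682055/2199023255552 ≈ 0.984). Hence R(10, 10) > 100, i.e. R(10, 10) ≥ 101.

Largest n = 100; hence R(10, 10) > 100.


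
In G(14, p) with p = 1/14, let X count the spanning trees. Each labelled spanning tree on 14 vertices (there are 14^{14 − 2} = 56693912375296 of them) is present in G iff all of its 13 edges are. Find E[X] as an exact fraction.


K_14 has 14^{14 − 2} = 56693912375296 labelled spanning trees.
For each such spanning tree H, let X_H = 1 if all 13 edges of H are present in G. Then P[X_H = 1] = p^{13} = (1/14)^{13} = 1/793714773254144.
By linearity: E[X] = Σ_H E[X_H] = 56693912375296 · p^{13} = 56693912375296 · 1/793714773254144 = 1/14.
Numerically: E[X] ≈ 0.0714.

E[X] = 56693912375296 · (1/14)^{13} = 1/14 ≈ 0.0714.


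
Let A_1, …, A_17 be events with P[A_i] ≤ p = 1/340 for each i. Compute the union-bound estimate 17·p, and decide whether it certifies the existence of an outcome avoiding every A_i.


Union bound: P[∪_{i=1}^{17} A_i] ≤ Σ_i P[A_i] ≤ 17·p = 17·(1/340) = 1/20.
Numerically: 1/20 ≈ 0.0500000.
Is 1/20 < 1? YES.
Since P[∪ A_i] ≤ 1/20 < 1, the complement has P[∩ A_i^c] ≥ 1 − 1/20 = 19/20 > 0, so some outcome avoids every A_i.

17·p = 1/20 ≈ 0.0500000; existence CERTIFIED by the union bound.


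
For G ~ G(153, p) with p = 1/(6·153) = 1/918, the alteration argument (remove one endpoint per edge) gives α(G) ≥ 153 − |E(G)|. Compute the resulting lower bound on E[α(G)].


E[|E(G)|] = C(153, 2)·p = 11628 · (1/918) = 38/3.
E[α(G)] ≥ n − E[|E(G)|] = 153 − 38/3 = 421/3.
Numerically: ≈ 140.3333.
(This is only a lower bound; the true E[α(G)] may be larger.)

E[α(G)] ≥ 421/3 ≈ 140.3333.


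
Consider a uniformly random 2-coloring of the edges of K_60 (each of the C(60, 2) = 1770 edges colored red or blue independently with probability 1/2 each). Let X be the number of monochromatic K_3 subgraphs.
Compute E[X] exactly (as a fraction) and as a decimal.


Let X = Σ_S X_S over the C(60, 3) = 34220 subsets S of size 3, where X_S = 1 if the K_3 on S is monochromatic.
For a fixed S, the K_3 on S has C(3, 2) = 3 edges. P[all 3 edges red] = (1/2)^3, and likewise for blue, so P[monochromatic] = 2·(1/2)^3 = 2^{1 − 3} = 1/4.
Summing: E[X] = C(60, 3) · 2^{1 − 3} = 34220 · 1/4 = 8555.
Numerically: E[X] ≈ 8555.00000.

E[X] = C(60,3)·2^(1−C(3,2)) = 8555 ≈ 8555.00000.


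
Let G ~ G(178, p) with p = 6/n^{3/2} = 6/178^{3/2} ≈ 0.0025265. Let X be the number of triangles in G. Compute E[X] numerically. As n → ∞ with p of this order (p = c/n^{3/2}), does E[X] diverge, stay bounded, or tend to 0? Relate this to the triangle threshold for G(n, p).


Number of potential triangles: C(178, 3) = 924176.
Each occurs with probability p³ ≈ (0.0025265)³ ≈ 1.6127377e-08.
By linearity: E[X] = C(178, 3)·p³ ≈ 924176 · 1.6127377e-08 ≈ 0.01490.
Since α = 3/2 > 1, p = c/n^{3/2} = o(1/n) is below the triangle threshold p ~ 1/n. Asymptotically E[X] ~ (c³/6)·n^{3(1−α)} = (6³/6)·n^{-1.5} → 0, so by Markov's inequality G has no triangles w.h.p.

E[X] ≈ 0.01490; in regime p = Θ(1/n^{3/2}) E[X] tends to 0 (below the triangle threshold p ~ 1/n).


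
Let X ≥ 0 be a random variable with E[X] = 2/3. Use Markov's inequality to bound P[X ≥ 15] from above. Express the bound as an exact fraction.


μ = E[X] = 2/3, a = 15.
Markov: P[X ≥ 15] ≤ μ/a = (2/3)/15 = 2/45.
Numerically: ≈ 0.044444.
(Since a = 15 > μ = 0.666667, the bound 2/45 is < 1 and informative.)

P[X ≥ 15] ≤ 2/45 ≈ 0.044444.


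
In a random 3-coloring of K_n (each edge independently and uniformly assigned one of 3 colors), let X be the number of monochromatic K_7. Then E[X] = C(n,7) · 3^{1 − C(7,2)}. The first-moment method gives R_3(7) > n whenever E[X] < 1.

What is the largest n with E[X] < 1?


We need C(n, 7) · 3^{1 − 21} < 1, i.e. C(n, 7) < 3^{21 − 1} = 3486784401.
Check values of n near the boundary:
  n = 77: C(77, 7) = 2404808340; 2404808340 < 3486784401? YES
  n = 78: C(78, 7) = 2641902120; 2641902120 < 3486784401? YES
  n = 79: C(79, 7) = 2898753715; 2898753715 < 3486784401? YES
  n = 80: C(80, 7) = 3176716400; 3176716400 < 3486784401? YES
  n = 81: C(81, 7) = 3477216600; 3477216600 < 3486784401? YES
  n = 82: C(82, 7) = 3801756816; 3801756816 < 3486784401? NO
The largest n with C(n, 7) < 3486784401 is n = 81 (where E[X] = 42928600/43046721 ≈ 0.997256). Hence R_3(7) > 81, i.e. R_3(7) ≥ 82.

Largest n = 81; hence R_3(7) > 81.


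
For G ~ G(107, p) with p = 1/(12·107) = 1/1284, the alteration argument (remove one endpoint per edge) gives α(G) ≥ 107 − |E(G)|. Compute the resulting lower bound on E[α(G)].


E[|E(G)|] = C(107, 2)·p = 5671 · (1/1284) = 53/12.
E[α(G)] ≥ n − E[|E(G)|] = 107 − 53/12 = 1231/12.
Numerically: ≈ 102.583333.
(This is only a lower bound; the true E[α(G)] may be larger.)

E[α(G)] ≥ 1231/12 ≈ 102.583333.


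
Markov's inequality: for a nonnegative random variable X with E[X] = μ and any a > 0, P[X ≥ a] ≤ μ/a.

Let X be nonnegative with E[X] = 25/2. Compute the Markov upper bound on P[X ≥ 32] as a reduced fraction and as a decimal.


μ = E[X] = 25/2, a = 32.
Markov: P[X ≥ 32] ≤ μ/a = (25/2)/32 = 25/64.
Numerically: ≈ 0.3906.
(Since a = 32 > μ = 12.5000, the bound 25/64 is < 1 and informative.)

P[X ≥ 32] ≤ 25/64 ≈ 0.3906.


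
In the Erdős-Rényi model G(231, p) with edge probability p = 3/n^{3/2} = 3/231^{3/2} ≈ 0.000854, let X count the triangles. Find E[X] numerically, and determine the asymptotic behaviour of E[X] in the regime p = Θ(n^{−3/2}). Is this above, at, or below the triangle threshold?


Number of potential triangles: C(231, 3) = 2027795.
Each occurs with probability p³ ≈ (0.000854)³ ≈ 6.23893e-10.
By linearity: E[X] = C(231, 3)·p³ ≈ 2027795 · 6.23893e-10 ≈ 0.001.
Since α = 3/2 > 1, p = c/n^{3/2} = o(1/n) is below the triangle threshold p ~ 1/n. Asymptotically E[X] ~ (c³/6)·n^{3(1−α)} = (3³/6)·n^{-1.5} → 0, so by Markov's inequality G has no triangles w.h.p.

E[X] ≈ 0.001; in regime p = Θ(1/n^{3/2}) E[X] tends to 0 (below the triangle threshold p ~ 1/n).


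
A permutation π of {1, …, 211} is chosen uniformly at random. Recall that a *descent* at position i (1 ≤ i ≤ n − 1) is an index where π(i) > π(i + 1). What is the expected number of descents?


Write X = Σ X_I over i = 1, …, 210, with X_I the indicator of one descent.
There are 210 indicators.
For each fixed i, the pair (π(i), π(i+1)) is a uniformly random ordered pair of distinct values from {1, …, 211}; by symmetry P[π(i) > π(i+1)] = 1/2.
By linearity: E[X] = 210 · (1/2) = (211 − 1) · (1/2) = 105 ≈ 105.000000.

E[X] = 105 = 105.000000.


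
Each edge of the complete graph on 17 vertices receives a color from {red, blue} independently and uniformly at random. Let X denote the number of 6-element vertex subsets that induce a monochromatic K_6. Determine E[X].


Let X = Σ_S X_S over the C(17, 6) = 12376 subsets S of size 6, where X_S = 1 if the K_6 on S is monochromatic.
For a fixed S, the K_6 on S has C(6, 2) = 15 edges. P[all 15 edges red] = (1/2)^15, and likewise for blue, so P[monochromatic] = 2·(1/2)^15 = 2^{1 − 15} = 1/16384.
By linearity of expectation: E[X] = C(17, 6) · 2^{1 − 15} = 12376 · 1/16384 = 1547/2048.
Numerically: E[X] ≈ 0.75537.

E[X] = C(17,6)·2^(1−C(6,2)) = 1547/2048 ≈ 0.75537.


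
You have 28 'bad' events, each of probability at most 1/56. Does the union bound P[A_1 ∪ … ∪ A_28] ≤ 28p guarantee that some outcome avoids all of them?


Union bound: P[∪_{i=1}^{28} A_i] ≤ Σ_i P[A_i] ≤ 28·p = 28·(1/56) = 1/2.
Numerically: 1/2 ≈ 0.500.
Is 1/2 < 1? YES.
Since P[∪ A_i] ≤ 1/2 < 1, the complement has P[∩ A_i^c] ≥ 1 − 1/2 = 1/2 > 0, so some outcome avoids every A_i.

28·p = 1/2 ≈ 0.500; existence CERTIFIED by the union bound.


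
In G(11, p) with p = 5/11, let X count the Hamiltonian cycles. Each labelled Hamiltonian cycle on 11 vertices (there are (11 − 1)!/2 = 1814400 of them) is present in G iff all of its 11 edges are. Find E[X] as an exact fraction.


K_11 has (11 − 1)!/2 = 1814400 labelled Hamiltonian cycles.
For each such Hamiltonian cycle H, let X_H = 1 if all 11 edges of H are present in G. Then P[X_H = 1] = p^{11} = (5/11)^{11} = 48828125/285311670611.
By linearity of expectation: E[X] = Σ_H E[X_H] = 1814400 · p^{11} = 1814400 · 48828125/285311670611 = 88593750000000/285311670611.
Numerically: E[X] ≈ 311.

E[X] = 1814400 · (5/11)^{11} = 88593750000000/285311670611 ≈ 311.


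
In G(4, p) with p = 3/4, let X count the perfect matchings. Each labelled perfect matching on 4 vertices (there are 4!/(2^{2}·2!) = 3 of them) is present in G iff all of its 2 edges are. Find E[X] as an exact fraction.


K_4 has 4!/(2^{2}·2!) = 3 labelled perfect matchings.
For each such perfect matching H, let X_H = 1 if all 2 edges of H are present in G. Then P[X_H = 1] = p^{2} = (3/4)^{2} = 9/16.
By linearity: E[X] = Σ_H E[X_H] = 3 · p^{2} = 3 · 9/16 = 27/16.
Numerically: E[X] ≈ 1.6875.

E[X] = 3 · (3/4)^{2} = 27/16 ≈ 1.6875.


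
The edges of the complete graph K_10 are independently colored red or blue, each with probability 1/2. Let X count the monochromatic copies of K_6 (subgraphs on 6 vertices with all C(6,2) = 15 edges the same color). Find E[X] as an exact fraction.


Let X = Σ_S X_S over the C(10, 6) = 210 subsets S of size 6, where X_S = 1 if the K_6 on S is monochromatic.
For a fixed S, the K_6 on S has C(6, 2) = 15 edges. P[all 15 edges red] = (1/2)^15, and likewise for blue, so P[monochromatic] = 2·(1/2)^15 = 2^{1 − 15} = 1/16384.
By linearity of expectation: E[X] = C(10, 6) · 2^{1 − 15} = 210 · 1/16384 = 105/8192.
Numerically: E[X] ≈ 0.0128.

E[X] = C(10,6)·2^(1−C(6,2)) = 105/8192 ≈ 0.0128.
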